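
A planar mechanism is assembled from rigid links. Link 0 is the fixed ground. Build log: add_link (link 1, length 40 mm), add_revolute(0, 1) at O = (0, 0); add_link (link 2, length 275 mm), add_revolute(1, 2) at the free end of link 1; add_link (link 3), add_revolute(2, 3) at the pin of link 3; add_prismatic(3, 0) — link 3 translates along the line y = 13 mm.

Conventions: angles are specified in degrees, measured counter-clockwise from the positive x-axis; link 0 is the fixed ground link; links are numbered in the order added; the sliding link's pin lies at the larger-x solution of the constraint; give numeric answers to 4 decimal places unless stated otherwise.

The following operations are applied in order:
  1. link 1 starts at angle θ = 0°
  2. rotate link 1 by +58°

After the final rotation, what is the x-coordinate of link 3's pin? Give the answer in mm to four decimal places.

geometry: r = 40 mm, L = 275 mm, e = 13 mm; θ starts at 0°
rotate link 1 by +58°: θ ← 0° +58° = 58°
crank pin P = (r cos θ, r sin θ) = (21.196771, 33.921924)
h = r sin θ − e = 33.921924 − 13 = 20.921924
x = r cos θ + √(L² − h²) = 21.196771 + 274.202978 = 295.399748

295.3997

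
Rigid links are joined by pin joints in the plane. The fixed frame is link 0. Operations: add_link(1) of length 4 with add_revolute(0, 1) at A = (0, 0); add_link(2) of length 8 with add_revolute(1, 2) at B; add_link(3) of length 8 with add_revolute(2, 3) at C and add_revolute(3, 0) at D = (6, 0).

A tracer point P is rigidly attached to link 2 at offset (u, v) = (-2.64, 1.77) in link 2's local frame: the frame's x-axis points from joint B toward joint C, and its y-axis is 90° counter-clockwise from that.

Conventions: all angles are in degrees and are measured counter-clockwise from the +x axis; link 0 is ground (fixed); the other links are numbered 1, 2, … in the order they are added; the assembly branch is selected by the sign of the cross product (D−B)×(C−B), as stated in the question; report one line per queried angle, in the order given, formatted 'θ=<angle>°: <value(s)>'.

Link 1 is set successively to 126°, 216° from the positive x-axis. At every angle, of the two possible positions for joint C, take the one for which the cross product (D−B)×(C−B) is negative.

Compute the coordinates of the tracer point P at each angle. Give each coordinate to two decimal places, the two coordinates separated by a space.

A=(0,0), D=(6.00,0)
θ=126°: B = A + 4.00·(cos126°, sin126°) = (-2.3511, 3.2361)
θ=126°: |BD| = 8.9562
θ=126°: circle(B,8.00) ∩ circle(D,8.00): a=4.4781, h=6.6292
θ=126°:   candidates: C₊=(4.2197,7.7994) cross=59.373; C₋=(-0.5708,-4.5633) cross=-59.373
θ=126°:   branch - wants cross < 0 → take C=(-0.5708,-4.5633) (cross=-59.373)
θ=126°: ex = (C−B)/|BC| = (0.2225,-0.9749); ey = (0.9749,0.2225)
θ=126°: P = B + -2.64·ex + 1.77·ey = (-1.2130,6.2038)
θ=216°: B = A + 4.00·(cos216°, sin216°) = (-3.2361, -2.3511)
θ=216°: |BD| = 9.5306
θ=216°: circle(B,8.00) ∩ circle(D,8.00): a=4.7653, h=6.4259
θ=216°:   candidates: C₊=(-0.2033,5.0517) cross=61.243; C₋=(2.9672,-7.4028) cross=-61.243
θ=216°:   branch - wants cross < 0 → take C=(2.9672,-7.4028) (cross=-61.243)
θ=216°: ex = (C−B)/|BC| = (0.7754,-0.6315); ey = (0.6315,0.7754)
θ=216°: P = B + -2.64·ex + 1.77·ey = (-4.1655,0.6884)

θ=126°: -1.21 6.20
θ=216°: -4.17 0.69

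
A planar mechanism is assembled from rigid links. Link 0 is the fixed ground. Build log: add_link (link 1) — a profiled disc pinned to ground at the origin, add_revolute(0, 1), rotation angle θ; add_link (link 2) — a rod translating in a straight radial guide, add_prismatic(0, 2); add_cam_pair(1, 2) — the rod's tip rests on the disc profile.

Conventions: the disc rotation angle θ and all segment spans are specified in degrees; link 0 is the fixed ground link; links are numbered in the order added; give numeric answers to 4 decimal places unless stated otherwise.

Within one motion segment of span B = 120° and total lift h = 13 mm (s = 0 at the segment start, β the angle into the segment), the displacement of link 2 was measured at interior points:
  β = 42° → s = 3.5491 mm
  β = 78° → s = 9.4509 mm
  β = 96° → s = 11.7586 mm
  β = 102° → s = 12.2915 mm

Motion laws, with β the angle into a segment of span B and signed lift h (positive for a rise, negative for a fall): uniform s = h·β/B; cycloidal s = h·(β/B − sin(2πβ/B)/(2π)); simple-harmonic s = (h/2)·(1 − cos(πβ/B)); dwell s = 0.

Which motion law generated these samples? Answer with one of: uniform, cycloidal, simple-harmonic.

candidates at β/B = r: uniform s = h·r (linear in β); cycloidal s = h·(r − sin(2πr)/(2π)); simple-harmonic s = (h/2)(1 − cos(πr))
β=42°: printed 3.5491 | uniform 4.5500, cycloidal 2.8761, simple-harmonic 3.5491
β=78°: printed 9.4509 | uniform 8.4500, cycloidal 10.1239, simple-harmonic 9.4509
β=96°: printed 11.7586 | uniform 10.4000, cycloidal 12.3677, simple-harmonic 11.7586
β=102°: printed 12.2915 | uniform 11.0500, cycloidal 12.7239, simple-harmonic 12.2915
only one law matches every sample → simple-harmonic

simple-harmonic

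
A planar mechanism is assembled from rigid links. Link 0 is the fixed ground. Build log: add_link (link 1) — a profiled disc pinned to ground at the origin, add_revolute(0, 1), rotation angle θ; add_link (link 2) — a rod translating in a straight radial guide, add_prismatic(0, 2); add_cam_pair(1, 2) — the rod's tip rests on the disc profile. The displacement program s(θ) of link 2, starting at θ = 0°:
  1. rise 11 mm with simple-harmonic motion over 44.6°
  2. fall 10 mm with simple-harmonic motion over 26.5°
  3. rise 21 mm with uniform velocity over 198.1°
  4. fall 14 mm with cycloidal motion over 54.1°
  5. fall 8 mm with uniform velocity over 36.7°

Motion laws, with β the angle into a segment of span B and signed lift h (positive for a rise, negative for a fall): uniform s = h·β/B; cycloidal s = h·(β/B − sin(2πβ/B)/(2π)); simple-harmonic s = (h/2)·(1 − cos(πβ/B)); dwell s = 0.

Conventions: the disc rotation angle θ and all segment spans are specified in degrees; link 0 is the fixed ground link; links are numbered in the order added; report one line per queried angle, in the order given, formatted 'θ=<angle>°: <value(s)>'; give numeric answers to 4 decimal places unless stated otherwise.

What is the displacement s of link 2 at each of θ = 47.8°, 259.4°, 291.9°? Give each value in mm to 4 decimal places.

seg 1 [0°–44.6°] simple-harmonic, h=11: full span → s += 11 → s = 11.0000
seg 2 [44.6°–71.1°] simple-harmonic, h=-10: θ=47.8° here. β=3.2, B=26.5. -10/2·(1 − cos(π·0.1208)) = -0.3555 → s = 10.6445
seg 2 [44.6°–71.1°] simple-harmonic, h=-10: full span → s += -10 → s = 1.0000
seg 3 [71.1°–269.2°] uniform, h=21: θ=259.4° here. β=188.3, B=198.1. 21·188.3/198.1 = 19.9611 → s = 20.9611
seg 3 [71.1°–269.2°] uniform, h=21: full span → s += 21 → s = 22.0000
seg 4 [269.2°–323.3°] cycloidal, h=-14: θ=291.9° here. β=22.7, B=54.1. -14·(0.4196 − sin(2π·0.4196)/(2π)) = -4.7959 → s = 17.2041

θ=47.8°: 10.6445
θ=259.4°: 20.9611
θ=291.9°: 17.2041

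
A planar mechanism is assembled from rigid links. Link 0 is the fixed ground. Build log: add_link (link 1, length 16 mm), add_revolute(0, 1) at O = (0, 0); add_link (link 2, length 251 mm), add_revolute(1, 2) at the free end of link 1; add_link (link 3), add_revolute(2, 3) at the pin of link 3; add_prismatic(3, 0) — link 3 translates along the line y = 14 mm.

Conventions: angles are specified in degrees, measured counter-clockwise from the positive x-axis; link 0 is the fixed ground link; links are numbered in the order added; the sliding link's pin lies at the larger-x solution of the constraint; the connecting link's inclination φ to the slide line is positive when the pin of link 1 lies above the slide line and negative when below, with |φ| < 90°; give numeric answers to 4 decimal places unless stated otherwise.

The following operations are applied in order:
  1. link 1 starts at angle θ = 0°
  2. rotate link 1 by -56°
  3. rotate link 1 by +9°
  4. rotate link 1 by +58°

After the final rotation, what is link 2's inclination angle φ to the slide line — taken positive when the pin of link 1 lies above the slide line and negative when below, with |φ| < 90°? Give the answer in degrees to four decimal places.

geometry: r = 16 mm, L = 251 mm, e = 14 mm; θ starts at 0°
rotate link 1 by -56°: θ ← 0° -56° = -56°
rotate link 1 by +9°: θ ← -56° +9° = -47°
rotate link 1 by +58°: θ ← -47° +58° = 11°
h = r sin θ − e = 3.052944 − 14 = -10.947056
sin φ = h / L = -10.947056 / 251 = -0.04361377
φ = arcsin(-0.04361377) = -2.499678°

-2.4997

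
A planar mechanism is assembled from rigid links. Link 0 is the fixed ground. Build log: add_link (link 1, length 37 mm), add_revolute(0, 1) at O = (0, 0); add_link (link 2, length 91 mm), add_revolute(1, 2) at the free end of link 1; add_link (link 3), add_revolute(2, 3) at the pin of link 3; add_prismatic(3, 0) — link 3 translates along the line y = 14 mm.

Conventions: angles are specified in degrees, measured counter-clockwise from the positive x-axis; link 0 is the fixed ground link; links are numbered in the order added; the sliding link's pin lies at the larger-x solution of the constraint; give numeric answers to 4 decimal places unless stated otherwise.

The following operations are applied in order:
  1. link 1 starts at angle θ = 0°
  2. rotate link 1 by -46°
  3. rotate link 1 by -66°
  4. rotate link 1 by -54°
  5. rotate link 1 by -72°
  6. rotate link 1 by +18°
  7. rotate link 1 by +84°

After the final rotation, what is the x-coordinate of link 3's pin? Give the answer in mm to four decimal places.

geometry: r = 37 mm, L = 91 mm, e = 14 mm; θ starts at 0°
rotate link 1 by -46°: θ ← 0° -46° = -46°
rotate link 1 by -66°: θ ← -46° -66° = -112°
rotate link 1 by -54°: θ ← -112° -54° = -166°
rotate link 1 by -72°: θ ← -166° -72° = -238°
rotate link 1 by +18°: θ ← -238° +18° = -220°
rotate link 1 by +84°: θ ← -220° +84° = -136°
crank pin P = (r cos θ, r sin θ) = (-26.615573, -25.702360)
h = r sin θ − e = -25.702360 − 14 = -39.702360
x = r cos θ + √(L² − h²) = -26.615573 + 81.882371 = 55.266798

55.2668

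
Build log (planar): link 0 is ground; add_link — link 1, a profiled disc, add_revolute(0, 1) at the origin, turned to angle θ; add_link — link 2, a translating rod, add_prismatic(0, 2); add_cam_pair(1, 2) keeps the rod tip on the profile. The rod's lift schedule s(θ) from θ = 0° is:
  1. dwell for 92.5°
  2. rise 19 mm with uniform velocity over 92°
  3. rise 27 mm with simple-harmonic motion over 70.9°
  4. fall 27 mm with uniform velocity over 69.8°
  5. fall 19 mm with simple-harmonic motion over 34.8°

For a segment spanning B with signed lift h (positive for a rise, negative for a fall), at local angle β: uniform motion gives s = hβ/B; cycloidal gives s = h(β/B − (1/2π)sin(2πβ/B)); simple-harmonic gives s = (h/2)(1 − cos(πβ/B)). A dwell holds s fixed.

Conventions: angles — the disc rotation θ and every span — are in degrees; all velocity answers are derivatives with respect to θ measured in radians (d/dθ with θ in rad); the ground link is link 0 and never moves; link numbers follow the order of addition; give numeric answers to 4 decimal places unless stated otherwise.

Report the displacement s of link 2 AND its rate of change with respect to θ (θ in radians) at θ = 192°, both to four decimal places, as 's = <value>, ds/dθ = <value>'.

seg 1 [0°–92.5°] dwell: s stays 0.0000
seg 2 [92.5°–184.5°] uniform, h=19: full span → s += 19 → s = 19.0000
seg 3 [184.5°–255.4°] simple-harmonic, h=27: θ=192° here. β=7.5, B=70.9. 27/2·(1 − cos(π·0.1058)) = 0.7386 → s = 19.7386
velocity in seg [184.5°–255.4°] (simple-harmonic), θ in radians: β = 7.5° = 0.1309 rad, B = 70.9° = 1.2374 rad; ds/dθ = (πh/(2B)) sin(πβ/B) = (π·27/(2·1.2374)) sin(π·0.1058) = 11.181532 mm/rad

s = 19.7386, ds/dθ = 11.1815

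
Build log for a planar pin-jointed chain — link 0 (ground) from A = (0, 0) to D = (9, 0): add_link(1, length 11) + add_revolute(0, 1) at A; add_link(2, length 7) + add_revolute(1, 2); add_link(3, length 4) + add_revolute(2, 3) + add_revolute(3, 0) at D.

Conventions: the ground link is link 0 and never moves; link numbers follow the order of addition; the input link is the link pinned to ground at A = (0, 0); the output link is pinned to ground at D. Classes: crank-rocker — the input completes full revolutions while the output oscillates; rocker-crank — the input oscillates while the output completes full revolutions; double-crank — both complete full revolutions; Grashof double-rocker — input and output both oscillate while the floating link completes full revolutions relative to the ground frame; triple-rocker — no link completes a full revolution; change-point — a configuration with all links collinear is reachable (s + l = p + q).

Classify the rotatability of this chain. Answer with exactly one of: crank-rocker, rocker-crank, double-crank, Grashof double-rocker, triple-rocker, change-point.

lengths: ground=9, input=11, coupler=7, output=4
sorted: s=4 (shortest), l=11 (longest), p+q=16
s + l = 15 vs p + q = 16
s + l < p + q (Grashof) with shortest = output link → rocker-crank

rocker-crank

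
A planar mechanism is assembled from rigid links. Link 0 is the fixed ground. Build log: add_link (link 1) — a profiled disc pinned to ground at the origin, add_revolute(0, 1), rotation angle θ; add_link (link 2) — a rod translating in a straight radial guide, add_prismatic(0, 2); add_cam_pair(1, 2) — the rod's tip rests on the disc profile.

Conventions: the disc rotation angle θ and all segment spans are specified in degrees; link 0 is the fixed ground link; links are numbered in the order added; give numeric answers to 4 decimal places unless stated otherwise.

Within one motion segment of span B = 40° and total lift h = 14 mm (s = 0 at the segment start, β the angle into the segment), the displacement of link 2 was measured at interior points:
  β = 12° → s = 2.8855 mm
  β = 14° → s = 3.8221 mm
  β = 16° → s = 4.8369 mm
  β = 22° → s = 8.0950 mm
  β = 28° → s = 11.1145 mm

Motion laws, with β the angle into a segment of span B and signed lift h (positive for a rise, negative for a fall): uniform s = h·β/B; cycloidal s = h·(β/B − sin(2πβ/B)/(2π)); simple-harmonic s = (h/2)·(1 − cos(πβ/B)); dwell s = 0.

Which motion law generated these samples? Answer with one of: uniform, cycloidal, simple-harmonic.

candidates at β/B = r: uniform s = h·r (linear in β); cycloidal s = h·(r − sin(2πr)/(2π)); simple-harmonic s = (h/2)(1 − cos(πr))
β=12°: printed 2.8855 | uniform 4.2000, cycloidal 2.0809, simple-harmonic 2.8855
β=14°: printed 3.8221 | uniform 4.9000, cycloidal 3.0974, simple-harmonic 3.8221
β=16°: printed 4.8369 | uniform 5.6000, cycloidal 4.2903, simple-harmonic 4.8369
β=22°: printed 8.0950 | uniform 7.7000, cycloidal 8.3885, simple-harmonic 8.0950
β=28°: printed 11.1145 | uniform 9.8000, cycloidal 11.9191, simple-harmonic 11.1145
only one law matches every sample → simple-harmonic

simple-harmonic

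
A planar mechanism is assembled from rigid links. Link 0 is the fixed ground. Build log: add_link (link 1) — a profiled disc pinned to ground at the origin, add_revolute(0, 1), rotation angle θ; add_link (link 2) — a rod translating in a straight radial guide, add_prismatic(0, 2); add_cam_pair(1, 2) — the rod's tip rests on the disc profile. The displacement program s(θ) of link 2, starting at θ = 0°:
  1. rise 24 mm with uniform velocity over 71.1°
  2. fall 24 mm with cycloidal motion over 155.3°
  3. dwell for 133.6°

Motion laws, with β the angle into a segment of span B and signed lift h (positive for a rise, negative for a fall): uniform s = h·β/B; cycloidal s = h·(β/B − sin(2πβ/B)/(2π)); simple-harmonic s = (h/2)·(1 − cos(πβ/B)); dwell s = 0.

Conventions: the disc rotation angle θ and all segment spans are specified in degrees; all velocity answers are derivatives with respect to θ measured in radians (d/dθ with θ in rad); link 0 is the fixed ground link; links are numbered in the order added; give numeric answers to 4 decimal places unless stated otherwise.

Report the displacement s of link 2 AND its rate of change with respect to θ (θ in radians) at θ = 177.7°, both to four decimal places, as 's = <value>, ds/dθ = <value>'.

seg 1 [0°–71.1°] uniform, h=24: full span → s += 24 → s = 24.0000
seg 2 [71.1°–226.4°] cycloidal, h=-24: θ=177.7° here. β=106.6, B=155.3. -24·(0.6864 − sin(2π·0.6864)/(2π)) = -19.9928 → s = 4.0072
velocity in seg [71.1°–226.4°] (cycloidal), θ in radians: β = 106.6° = 1.8605 rad, B = 155.3° = 2.7105 rad; ds/dθ = (h/B)(1 − cos(2πβ/B)) = ((-24)/2.7105)(1 − cos(2π·0.6864)) = -12.298696 mm/rad

s = 4.0072, ds/dθ = -12.2987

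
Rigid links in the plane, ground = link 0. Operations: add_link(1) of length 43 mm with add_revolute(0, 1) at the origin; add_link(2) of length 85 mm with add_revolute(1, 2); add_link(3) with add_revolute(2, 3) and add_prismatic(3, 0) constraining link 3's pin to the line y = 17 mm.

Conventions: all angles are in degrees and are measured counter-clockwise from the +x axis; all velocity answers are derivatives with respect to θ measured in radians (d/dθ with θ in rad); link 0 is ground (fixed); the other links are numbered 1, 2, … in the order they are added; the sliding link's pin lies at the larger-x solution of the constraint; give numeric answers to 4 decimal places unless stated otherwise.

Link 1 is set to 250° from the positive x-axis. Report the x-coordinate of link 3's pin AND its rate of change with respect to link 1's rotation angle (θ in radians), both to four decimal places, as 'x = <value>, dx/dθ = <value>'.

geometry: r = 43 mm, L = 85 mm, e = 17 mm
crank pin P = (r cos θ, r sin θ) = (-14.706866, -40.406783)
h = r sin θ − e = -40.406783 − 17 = -57.406783
x = r cos θ + √(L² − h²) = -14.706866 + 62.685415 = 47.978549
dx/dθ = −r sin θ − h·r cos θ/√(L² − h²) (θ in radians; h = -57.406783) = 26.938357

x = 47.9785, dx/dθ = 26.9384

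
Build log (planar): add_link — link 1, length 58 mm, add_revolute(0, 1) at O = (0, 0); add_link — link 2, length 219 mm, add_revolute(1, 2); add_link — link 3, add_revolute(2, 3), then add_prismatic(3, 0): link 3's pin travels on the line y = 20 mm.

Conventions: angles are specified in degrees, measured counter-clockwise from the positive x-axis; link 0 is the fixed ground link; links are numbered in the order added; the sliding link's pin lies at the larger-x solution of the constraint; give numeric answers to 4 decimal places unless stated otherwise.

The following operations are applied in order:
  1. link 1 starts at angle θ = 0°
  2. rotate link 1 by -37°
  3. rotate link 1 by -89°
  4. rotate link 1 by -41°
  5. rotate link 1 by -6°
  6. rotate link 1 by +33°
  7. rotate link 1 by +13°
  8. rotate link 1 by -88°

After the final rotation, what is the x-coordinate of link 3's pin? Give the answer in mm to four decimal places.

geometry: r = 58 mm, L = 219 mm, e = 20 mm; θ starts at 0°
rotate link 1 by -37°: θ ← 0° -37° = -37°
rotate link 1 by -89°: θ ← -37° -89° = -126°
rotate link 1 by -41°: θ ← -126° -41° = -167°
rotate link 1 by -6°: θ ← -167° -6° = -173°
rotate link 1 by +33°: θ ← -173° +33° = -140°
rotate link 1 by +13°: θ ← -140° +13° = -127°
rotate link 1 by -88°: θ ← -127° -88° = -215°
crank pin P = (r cos θ, r sin θ) = (-47.510819, 33.267433)
h = r sin θ − e = 33.267433 − 20 = 13.267433
x = r cos θ + √(L² − h²) = -47.510819 + 218.597748 = 171.086929

171.0869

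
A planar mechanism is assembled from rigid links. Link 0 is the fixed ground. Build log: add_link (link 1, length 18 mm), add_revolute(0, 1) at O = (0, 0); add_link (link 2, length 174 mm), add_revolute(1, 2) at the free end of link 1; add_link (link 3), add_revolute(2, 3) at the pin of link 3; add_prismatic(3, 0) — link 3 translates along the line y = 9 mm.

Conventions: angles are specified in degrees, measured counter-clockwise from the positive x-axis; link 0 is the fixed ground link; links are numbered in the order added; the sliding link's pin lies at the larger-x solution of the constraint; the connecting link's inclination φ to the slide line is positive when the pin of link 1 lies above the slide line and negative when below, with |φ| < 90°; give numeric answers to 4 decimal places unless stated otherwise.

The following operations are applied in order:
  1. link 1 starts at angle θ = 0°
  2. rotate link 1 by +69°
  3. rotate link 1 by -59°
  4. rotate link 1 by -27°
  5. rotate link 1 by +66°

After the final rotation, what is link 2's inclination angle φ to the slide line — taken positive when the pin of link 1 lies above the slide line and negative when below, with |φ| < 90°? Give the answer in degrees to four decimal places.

geometry: r = 18 mm, L = 174 mm, e = 9 mm; θ starts at 0°
rotate link 1 by +69°: θ ← 0° +69° = 69°
rotate link 1 by -59°: θ ← 69° -59° = 10°
rotate link 1 by -27°: θ ← 10° -27° = -17°
rotate link 1 by +66°: θ ← -17° +66° = 49°
h = r sin θ − e = 13.584772 − 9 = 4.584772
sin φ = h / L = 4.584772 / 174 = 0.02634927
φ = arcsin(0.02634927) = 1.509877°

1.5099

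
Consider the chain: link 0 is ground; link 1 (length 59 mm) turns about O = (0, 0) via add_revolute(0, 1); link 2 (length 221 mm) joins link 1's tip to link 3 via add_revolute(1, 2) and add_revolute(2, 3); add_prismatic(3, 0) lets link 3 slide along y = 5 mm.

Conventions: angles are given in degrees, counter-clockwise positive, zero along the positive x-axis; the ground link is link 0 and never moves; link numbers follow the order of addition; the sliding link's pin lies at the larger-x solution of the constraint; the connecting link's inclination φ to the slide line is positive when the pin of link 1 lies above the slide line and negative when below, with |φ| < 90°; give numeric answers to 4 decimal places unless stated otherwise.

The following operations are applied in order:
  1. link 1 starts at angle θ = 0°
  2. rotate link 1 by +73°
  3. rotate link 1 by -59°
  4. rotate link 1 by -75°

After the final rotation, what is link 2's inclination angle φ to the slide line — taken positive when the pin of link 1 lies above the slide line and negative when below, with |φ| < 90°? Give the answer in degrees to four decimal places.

geometry: r = 59 mm, L = 221 mm, e = 5 mm; θ starts at 0°
rotate link 1 by +73°: θ ← 0° +73° = 73°
rotate link 1 by -59°: θ ← 73° -59° = 14°
rotate link 1 by -75°: θ ← 14° -75° = -61°
h = r sin θ − e = -51.602563 − 5 = -56.602563
sin φ = h / L = -56.602563 / 221 = -0.25612019
φ = arcsin(-0.25612019) = -14.839972°

-14.8400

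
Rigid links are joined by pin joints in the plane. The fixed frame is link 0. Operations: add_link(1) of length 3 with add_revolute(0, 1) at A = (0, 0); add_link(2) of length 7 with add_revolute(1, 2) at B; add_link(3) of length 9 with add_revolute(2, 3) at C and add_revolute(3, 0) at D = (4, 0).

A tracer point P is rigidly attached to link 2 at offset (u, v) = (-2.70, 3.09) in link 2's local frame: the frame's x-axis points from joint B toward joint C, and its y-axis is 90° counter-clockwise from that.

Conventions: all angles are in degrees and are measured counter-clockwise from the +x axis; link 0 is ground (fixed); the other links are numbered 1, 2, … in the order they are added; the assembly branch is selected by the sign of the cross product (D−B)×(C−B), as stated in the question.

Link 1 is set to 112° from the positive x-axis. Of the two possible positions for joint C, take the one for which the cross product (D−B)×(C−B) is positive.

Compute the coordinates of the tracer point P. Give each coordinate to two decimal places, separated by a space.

A=(0,0), D=(4.00,0)
B = A + 3.00·(cos112°, sin112°) = (-1.1238, 2.7816)
|BD| = 5.8301
circle(B,7.00) ∩ circle(D,9.00): a=0.1707, h=6.9979
  candidates: C₊=(2.3649,8.8502) cross=40.799; C₋=(-4.3125,-3.4500) cross=-40.799
  branch + wants cross > 0 → take C=(2.3649,8.8502) (cross=40.799)
ex = (C−B)/|BC| = (0.4984,0.8670); ey = (-0.8670,0.4984)
P = B + -2.70·ex + 3.09·ey = (-5.1484,1.9808)

-5.15 1.98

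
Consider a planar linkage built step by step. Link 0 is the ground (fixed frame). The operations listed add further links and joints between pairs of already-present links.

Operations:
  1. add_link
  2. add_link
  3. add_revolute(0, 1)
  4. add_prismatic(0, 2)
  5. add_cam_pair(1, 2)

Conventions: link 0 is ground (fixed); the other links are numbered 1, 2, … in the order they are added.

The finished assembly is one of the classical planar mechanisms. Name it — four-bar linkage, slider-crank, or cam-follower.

links: 3 (incl. ground); joints: 1 revolute, 1 prismatic, 1 higher (cam) pair, forming one closed loop
3 links, revolute + prismatic + higher pair in one loop → cam-follower

cam-follower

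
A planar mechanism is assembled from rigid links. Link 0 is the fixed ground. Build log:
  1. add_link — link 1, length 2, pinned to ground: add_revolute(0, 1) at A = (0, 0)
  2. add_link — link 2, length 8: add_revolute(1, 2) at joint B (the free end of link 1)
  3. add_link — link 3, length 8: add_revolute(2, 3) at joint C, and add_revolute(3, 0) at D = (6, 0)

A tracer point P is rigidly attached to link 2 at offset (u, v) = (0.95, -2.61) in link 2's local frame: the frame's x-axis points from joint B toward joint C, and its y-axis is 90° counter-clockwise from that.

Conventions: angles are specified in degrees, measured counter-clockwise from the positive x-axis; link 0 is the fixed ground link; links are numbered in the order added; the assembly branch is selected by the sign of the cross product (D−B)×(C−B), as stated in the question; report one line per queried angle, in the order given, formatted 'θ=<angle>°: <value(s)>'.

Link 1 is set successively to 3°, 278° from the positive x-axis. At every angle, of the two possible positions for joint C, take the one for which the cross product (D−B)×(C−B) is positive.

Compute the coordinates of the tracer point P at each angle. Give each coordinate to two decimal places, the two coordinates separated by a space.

A=(0,0), D=(6.00,0)
θ=3°: B = A + 2.00·(cos3°, sin3°) = (1.9973, 0.1047)
θ=3°: |BD| = 4.0041
θ=3°: circle(B,8.00) ∩ circle(D,8.00): a=2.0021, h=7.7454
θ=3°:   candidates: C₊=(4.2011,7.7951) cross=31.014; C₋=(3.7962,-7.6905) cross=-31.014
θ=3°:   branch + wants cross > 0 → take C=(4.2011,7.7951) (cross=31.014)
θ=3°: ex = (C−B)/|BC| = (0.2755,0.9613); ey = (-0.9613,0.2755)
θ=3°: P = B + 0.95·ex + -2.61·ey = (4.7680,0.2989)
θ=278°: B = A + 2.00·(cos278°, sin278°) = (0.2783, -1.9805)
θ=278°: |BD| = 6.0547
θ=278°: circle(B,8.00) ∩ circle(D,8.00): a=3.0274, h=7.4051
θ=278°:   candidates: C₊=(0.7169,6.0074) cross=44.836; C₋=(5.5614,-7.9880) cross=-44.836
θ=278°:   branch + wants cross > 0 → take C=(0.7169,6.0074) (cross=44.836)
θ=278°: ex = (C−B)/|BC| = (0.0548,0.9985); ey = (-0.9985,0.0548)
θ=278°: P = B + 0.95·ex + -2.61·ey = (2.9365,-1.1751)

θ=3°: 4.77 0.30
θ=278°: 2.94 -1.18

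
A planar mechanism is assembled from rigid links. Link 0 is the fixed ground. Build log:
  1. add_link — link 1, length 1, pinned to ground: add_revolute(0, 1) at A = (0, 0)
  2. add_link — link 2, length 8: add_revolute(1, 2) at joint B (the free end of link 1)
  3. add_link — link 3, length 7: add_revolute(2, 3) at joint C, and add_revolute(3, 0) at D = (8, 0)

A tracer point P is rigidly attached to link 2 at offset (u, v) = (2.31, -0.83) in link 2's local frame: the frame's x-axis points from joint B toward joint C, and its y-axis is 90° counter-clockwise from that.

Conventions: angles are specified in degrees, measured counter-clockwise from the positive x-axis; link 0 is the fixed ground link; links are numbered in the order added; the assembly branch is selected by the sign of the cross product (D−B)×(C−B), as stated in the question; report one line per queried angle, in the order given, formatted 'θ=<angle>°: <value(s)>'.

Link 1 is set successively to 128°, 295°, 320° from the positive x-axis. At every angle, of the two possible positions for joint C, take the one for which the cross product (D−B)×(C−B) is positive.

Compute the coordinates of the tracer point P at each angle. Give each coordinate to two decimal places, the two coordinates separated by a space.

A=(0,0), D=(8.00,0)
θ=128°: B = A + 1.00·(cos128°, sin128°) = (-0.6157, 0.7880)
θ=128°: |BD| = 8.6516
θ=128°: circle(B,8.00) ∩ circle(D,7.00): a=5.1927, h=6.0857
θ=128°:   candidates: C₊=(5.1098,6.3755) cross=52.651; C₋=(4.0012,-5.7454) cross=-52.651
θ=128°:   branch + wants cross > 0 → take C=(5.1098,6.3755) (cross=52.651)
θ=128°: ex = (C−B)/|BC| = (0.7157,0.6984); ey = (-0.6984,0.7157)
θ=128°: P = B + 2.31·ex + -0.83·ey = (1.6173,1.8074)
θ=295°: B = A + 1.00·(cos295°, sin295°) = (0.4226, -0.9063)
θ=295°: |BD| = 7.6314
θ=295°: circle(B,8.00) ∩ circle(D,7.00): a=4.7985, h=6.4011
θ=295°:   candidates: C₊=(4.4269,6.0194) cross=48.850; C₋=(5.9473,-6.6923) cross=-48.850
θ=295°:   branch + wants cross > 0 → take C=(4.4269,6.0194) (cross=48.850)
θ=295°: ex = (C−B)/|BC| = (0.5005,0.8657); ey = (-0.8657,0.5005)
θ=295°: P = B + 2.31·ex + -0.83·ey = (2.2974,0.6780)
θ=320°: B = A + 1.00·(cos320°, sin320°) = (0.7660, -0.6428)
θ=320°: |BD| = 7.2625
θ=320°: circle(B,8.00) ∩ circle(D,7.00): a=4.6639, h=6.4998
θ=320°:   candidates: C₊=(4.8364,6.2443) cross=47.205; C₋=(5.9870,-6.7043) cross=-47.205
θ=320°:   branch + wants cross > 0 → take C=(4.8364,6.2443) (cross=47.205)
θ=320°: ex = (C−B)/|BC| = (0.5088,0.8609); ey = (-0.8609,0.5088)
θ=320°: P = B + 2.31·ex + -0.83·ey = (2.6559,0.9236)

θ=128°: 1.62 1.81
θ=295°: 2.30 0.68
θ=320°: 2.66 0.92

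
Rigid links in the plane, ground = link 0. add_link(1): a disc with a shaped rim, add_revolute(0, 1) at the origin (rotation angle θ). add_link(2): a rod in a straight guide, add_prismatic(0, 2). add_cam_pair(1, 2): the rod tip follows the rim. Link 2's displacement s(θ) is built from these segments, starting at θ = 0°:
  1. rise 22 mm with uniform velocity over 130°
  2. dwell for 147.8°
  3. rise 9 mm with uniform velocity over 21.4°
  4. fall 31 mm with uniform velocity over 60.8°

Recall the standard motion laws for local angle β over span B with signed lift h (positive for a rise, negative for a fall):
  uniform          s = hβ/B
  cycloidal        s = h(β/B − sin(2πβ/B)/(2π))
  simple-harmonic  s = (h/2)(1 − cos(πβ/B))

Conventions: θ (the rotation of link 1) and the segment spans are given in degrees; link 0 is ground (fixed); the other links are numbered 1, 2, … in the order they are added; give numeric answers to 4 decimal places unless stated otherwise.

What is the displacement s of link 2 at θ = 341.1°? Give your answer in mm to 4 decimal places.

segment 1 (0° to 130°, uniform, h = 22) is passed completely: s = 0.0000 + (22) = 22.0000
segment 2 (130° to 277.8°, dwell): s unchanged at 22.0000
segment 3 (277.8° to 299.2°, uniform, h = 9) is passed completely: s = 22.0000 + (9) = 31.0000
θ = 341.1° falls in segment 4 (299.2° to 360°, uniform, h = -31): β = 341.1 − 299.2 = 41.9°, B = 60.8°; Δs = -31·41.9/60.8 = -21.3635; s = 31.0000 − 21.3635 = 9.6365

9.6365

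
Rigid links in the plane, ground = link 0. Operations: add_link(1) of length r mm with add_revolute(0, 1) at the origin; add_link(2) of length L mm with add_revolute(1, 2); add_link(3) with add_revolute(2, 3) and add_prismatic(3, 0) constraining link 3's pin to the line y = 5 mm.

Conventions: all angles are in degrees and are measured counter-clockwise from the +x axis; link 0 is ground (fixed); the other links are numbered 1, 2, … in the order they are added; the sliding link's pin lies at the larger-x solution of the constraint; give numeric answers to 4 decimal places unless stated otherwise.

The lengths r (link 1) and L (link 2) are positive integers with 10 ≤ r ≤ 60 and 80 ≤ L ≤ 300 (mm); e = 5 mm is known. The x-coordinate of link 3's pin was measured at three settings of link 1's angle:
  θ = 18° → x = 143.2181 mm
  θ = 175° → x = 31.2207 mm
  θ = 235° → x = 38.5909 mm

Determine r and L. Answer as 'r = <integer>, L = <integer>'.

constraint per measurement: (x − r cos θ)² + (r sin θ − e)² = L²
subtracting the θ₁ and θ₂ equations cancels the r² and L² terms:
r = (x₁² − x₂²) / (2[(x₁cos θ₁ + e sin θ₁) − (x₂cos θ₂ + e sin θ₂)]) = 58.0000 → r = 58
L² = (x₁ − r cos θ₁)² + (r sin θ₁ − e)² = 7921.0075 → L = 89.0000 → L = 89
check at θ₃=235°: x = 38.5909 (printed 38.5909) ✓

r = 58, L = 89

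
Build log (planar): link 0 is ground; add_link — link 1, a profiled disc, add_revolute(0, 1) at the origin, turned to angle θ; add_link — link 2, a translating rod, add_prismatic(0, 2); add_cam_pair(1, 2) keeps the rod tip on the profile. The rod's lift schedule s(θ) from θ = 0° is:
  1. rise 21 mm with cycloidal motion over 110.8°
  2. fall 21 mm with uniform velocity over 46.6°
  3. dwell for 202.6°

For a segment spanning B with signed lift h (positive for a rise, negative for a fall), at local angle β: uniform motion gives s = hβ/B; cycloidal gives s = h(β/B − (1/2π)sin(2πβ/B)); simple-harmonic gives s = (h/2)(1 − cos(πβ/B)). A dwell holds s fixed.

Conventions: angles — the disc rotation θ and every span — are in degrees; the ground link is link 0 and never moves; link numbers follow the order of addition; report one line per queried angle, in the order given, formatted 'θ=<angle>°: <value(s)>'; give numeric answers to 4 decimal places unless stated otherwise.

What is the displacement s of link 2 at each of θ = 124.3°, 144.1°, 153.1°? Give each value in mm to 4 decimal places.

seg 1 [0°–110.8°] cycloidal, h=21: full span → s += 21 → s = 21.0000
seg 2 [110.8°–157.4°] uniform, h=-21: θ=124.3° here. β=13.5, B=46.6. -21·13.5/46.6 = -6.0837 → s = 14.9163
seg 2 [110.8°–157.4°] uniform, h=-21: θ=144.1° here. β=33.3, B=46.6. -21·33.3/46.6 = -15.0064 → s = 5.9936
seg 2 [110.8°–157.4°] uniform, h=-21: θ=153.1° here. β=42.3, B=46.6. -21·42.3/46.6 = -19.0622 → s = 1.9378

θ=124.3°: 14.9163
θ=144.1°: 5.9936
θ=153.1°: 1.9378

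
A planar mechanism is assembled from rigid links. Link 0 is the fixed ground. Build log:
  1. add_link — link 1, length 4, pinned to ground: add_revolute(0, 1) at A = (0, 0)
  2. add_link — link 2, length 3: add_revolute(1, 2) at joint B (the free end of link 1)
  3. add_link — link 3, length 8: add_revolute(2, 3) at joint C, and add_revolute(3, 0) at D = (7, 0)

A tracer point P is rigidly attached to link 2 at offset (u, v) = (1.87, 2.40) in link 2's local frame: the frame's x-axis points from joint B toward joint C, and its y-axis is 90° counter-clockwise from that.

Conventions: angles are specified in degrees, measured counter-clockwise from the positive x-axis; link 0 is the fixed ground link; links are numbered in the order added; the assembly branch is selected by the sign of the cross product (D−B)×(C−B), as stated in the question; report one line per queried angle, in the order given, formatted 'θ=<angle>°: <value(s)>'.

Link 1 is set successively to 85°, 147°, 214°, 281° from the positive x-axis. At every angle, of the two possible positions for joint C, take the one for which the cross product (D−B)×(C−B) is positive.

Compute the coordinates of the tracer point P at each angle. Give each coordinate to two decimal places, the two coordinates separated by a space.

A=(0,0), D=(7.00,0)
θ=85°: B = A + 4.00·(cos85°, sin85°) = (0.3486, 3.9848)
θ=85°: |BD| = 7.7537
θ=85°: circle(B,3.00) ∩ circle(D,8.00): a=0.3301, h=2.9818
θ=85°:   candidates: C₊=(2.1642,6.3730) cross=23.120; C₋=(-0.9006,1.2572) cross=-23.120
θ=85°:   branch + wants cross > 0 → take C=(2.1642,6.3730) (cross=23.120)
θ=85°: ex = (C−B)/|BC| = (0.6052,0.7961); ey = (-0.7961,0.6052)
θ=85°: P = B + 1.87·ex + 2.40·ey = (-0.4302,6.9259)
θ=147°: B = A + 4.00·(cos147°, sin147°) = (-3.3547, 2.1786)
θ=147°: |BD| = 10.5814
θ=147°: circle(B,3.00) ∩ circle(D,8.00): a=2.6918, h=1.3245
θ=147°:   candidates: C₊=(-0.4479,2.9205) cross=14.015; C₋=(-0.9933,0.3282) cross=-14.015
θ=147°:   branch + wants cross > 0 → take C=(-0.4479,2.9205) (cross=14.015)
θ=147°: ex = (C−B)/|BC| = (0.9689,0.2473); ey = (-0.2473,0.9689)
θ=147°: P = B + 1.87·ex + 2.40·ey = (-2.1363,4.9665)
θ=214°: B = A + 4.00·(cos214°, sin214°) = (-3.3162, -2.2368)
θ=214°: |BD| = 10.5559
θ=214°: circle(B,3.00) ∩ circle(D,8.00): a=2.6727, h=1.3625
θ=214°:   candidates: C₊=(-0.9928,-0.3388) cross=14.383; C₋=(-0.4154,-3.0020) cross=-14.383
θ=214°:   branch + wants cross > 0 → take C=(-0.9928,-0.3388) (cross=14.383)
θ=214°: ex = (C−B)/|BC| = (0.7744,0.6326); ey = (-0.6326,0.7744)
θ=214°: P = B + 1.87·ex + 2.40·ey = (-3.3863,0.8049)
θ=281°: B = A + 4.00·(cos281°, sin281°) = (0.7632, -3.9265)
θ=281°: |BD| = 7.3699
θ=281°: circle(B,3.00) ∩ circle(D,8.00): a=-0.0465, h=2.9996
θ=281°:   candidates: C₊=(-0.8743,-1.4128) cross=22.107; C₋=(2.3220,-6.4897) cross=-22.107
θ=281°:   branch + wants cross > 0 → take C=(-0.8743,-1.4128) (cross=22.107)
θ=281°: ex = (C−B)/|BC| = (-0.5458,0.8379); ey = (-0.8379,-0.5458)
θ=281°: P = B + 1.87·ex + 2.40·ey = (-2.2684,-3.6696)

θ=85°: -0.43 6.93
θ=147°: -2.14 4.97
θ=214°: -3.39 0.80
θ=281°: -2.27 -3.67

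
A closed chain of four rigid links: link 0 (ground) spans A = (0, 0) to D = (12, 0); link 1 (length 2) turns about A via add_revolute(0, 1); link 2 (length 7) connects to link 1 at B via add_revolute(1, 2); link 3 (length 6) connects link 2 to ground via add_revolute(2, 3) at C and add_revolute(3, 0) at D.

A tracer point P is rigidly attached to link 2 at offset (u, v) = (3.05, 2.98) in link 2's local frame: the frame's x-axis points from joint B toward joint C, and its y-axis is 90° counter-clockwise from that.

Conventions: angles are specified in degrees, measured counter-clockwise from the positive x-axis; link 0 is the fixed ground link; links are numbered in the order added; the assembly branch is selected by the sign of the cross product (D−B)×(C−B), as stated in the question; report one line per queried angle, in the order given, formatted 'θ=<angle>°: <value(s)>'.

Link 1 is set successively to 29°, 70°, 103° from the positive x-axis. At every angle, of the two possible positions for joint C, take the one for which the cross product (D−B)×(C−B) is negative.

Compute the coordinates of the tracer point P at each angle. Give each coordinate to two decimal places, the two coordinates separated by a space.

A=(0,0), D=(12.00,0)
θ=29°: B = A + 2.00·(cos29°, sin29°) = (1.7492, 0.9696)
θ=29°: |BD| = 10.2965
θ=29°: circle(B,7.00) ∩ circle(D,6.00): a=5.7795, h=3.9493
θ=29°:   candidates: C₊=(7.8750,4.3571) cross=40.664; C₋=(7.1312,-3.5064) cross=-40.664
θ=29°:   branch - wants cross < 0 → take C=(7.1312,-3.5064) (cross=-40.664)
θ=29°: ex = (C−B)/|BC| = (0.7689,-0.6394); ey = (0.6394,0.7689)
θ=29°: P = B + 3.05·ex + 2.98·ey = (5.9997,1.3105)
θ=70°: B = A + 2.00·(cos70°, sin70°) = (0.6840, 1.8794)
θ=70°: |BD| = 11.4710
θ=70°: circle(B,7.00) ∩ circle(D,6.00): a=6.3021, h=3.0468
θ=70°:   candidates: C₊=(7.4002,3.8525) cross=34.950; C₋=(6.4018,-2.1588) cross=-34.950
θ=70°:   branch - wants cross < 0 → take C=(6.4018,-2.1588) (cross=-34.950)
θ=70°: ex = (C−B)/|BC| = (0.8168,-0.5769); ey = (0.5769,0.8168)
θ=70°: P = B + 3.05·ex + 2.98·ey = (4.8945,2.5540)
θ=103°: B = A + 2.00·(cos103°, sin103°) = (-0.4499, 1.9487)
θ=103°: |BD| = 12.6015
θ=103°: circle(B,7.00) ∩ circle(D,6.00): a=6.8166, h=1.5920
θ=103°:   candidates: C₊=(6.5309,2.4675) cross=20.062; C₋=(6.0385,-0.6783) cross=-20.062
θ=103°:   branch - wants cross < 0 → take C=(6.0385,-0.6783) (cross=-20.062)
θ=103°: ex = (C−B)/|BC| = (0.9269,-0.3753); ey = (0.3753,0.9269)
θ=103°: P = B + 3.05·ex + 2.98·ey = (3.4955,3.5663)

θ=29°: 6.00 1.31
θ=70°: 4.89 2.55
θ=103°: 3.50 3.57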